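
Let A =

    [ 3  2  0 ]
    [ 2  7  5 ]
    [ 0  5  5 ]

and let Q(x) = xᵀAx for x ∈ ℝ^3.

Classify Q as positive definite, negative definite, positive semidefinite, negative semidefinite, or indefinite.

Leading principal minors: Δ_1 = 3, Δ_2 = 17, Δ_3 = 10.
All leading principal minors are positive, so by Sylvester's criterion Q is positive definite.

positive definite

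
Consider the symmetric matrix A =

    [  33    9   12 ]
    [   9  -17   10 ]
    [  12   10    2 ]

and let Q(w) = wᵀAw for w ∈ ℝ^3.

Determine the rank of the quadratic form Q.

An LDLᵀ factorisation of A has diagonal entries 33, -214/11, -4/107.
Counting signs: 1 positive, 2 negative.
The rank is the number of nonzero pivots: 3.

3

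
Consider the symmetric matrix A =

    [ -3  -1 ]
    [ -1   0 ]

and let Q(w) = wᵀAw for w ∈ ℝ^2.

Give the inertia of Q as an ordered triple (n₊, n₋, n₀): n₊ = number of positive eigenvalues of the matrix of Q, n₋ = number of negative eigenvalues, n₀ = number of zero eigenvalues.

Symmetric row and column elimination reduces A to a congruent diagonal form with pivots -3, 1/3.
So there are 1 positive, 1 negative pivots.

(1, 1, 0)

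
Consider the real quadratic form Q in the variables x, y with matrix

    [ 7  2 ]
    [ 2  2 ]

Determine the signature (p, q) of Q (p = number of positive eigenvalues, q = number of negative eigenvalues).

Symmetric row and column elimination reduces A to a congruent diagonal form with pivots 7, 10/7.
Counting signs: 2 positive.

(2, 0)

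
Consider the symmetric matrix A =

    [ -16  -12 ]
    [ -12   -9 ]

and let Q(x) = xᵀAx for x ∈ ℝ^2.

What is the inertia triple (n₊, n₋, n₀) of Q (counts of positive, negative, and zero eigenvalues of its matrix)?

Congruent diagonalization of A (simultaneous row and column reduction) yields pivots -16, 0.
So there are 1 negative, 1 zero pivots.

(0, 1, 1)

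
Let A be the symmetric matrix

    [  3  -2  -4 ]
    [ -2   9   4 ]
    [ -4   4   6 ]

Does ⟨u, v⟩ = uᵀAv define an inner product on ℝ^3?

yes

Leading principal minors: Δ_1 = 3, Δ_2 = 23, Δ_3 = 10.
All leading principal minors are positive, so by Sylvester's criterion Q is positive definite.
⟨·,·⟩ is an inner product exactly when A is positive definite.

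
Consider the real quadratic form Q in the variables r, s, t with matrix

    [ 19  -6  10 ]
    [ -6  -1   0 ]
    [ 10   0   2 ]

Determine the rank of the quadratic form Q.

3

Congruent diagonalization of A (simultaneous row and column reduction) yields pivots 19, -55/19, 2/11.
So there are 2 positive, 1 negative pivots.
The rank is the number of nonzero pivots: 3.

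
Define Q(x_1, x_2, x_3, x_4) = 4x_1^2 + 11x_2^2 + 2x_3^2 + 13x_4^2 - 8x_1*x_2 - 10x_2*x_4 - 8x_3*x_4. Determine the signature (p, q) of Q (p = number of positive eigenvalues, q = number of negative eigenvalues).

The associated matrix is A = [[4, -4, 0, 0], [-4, 11, 0, -5], [0, 0, 2, -4], [0, -5, -4, 13]].
Congruent diagonalization of A (simultaneous row and column reduction) yields pivots 4, 7, 2, 10/7.
Counting signs: 4 positive.

(4, 0)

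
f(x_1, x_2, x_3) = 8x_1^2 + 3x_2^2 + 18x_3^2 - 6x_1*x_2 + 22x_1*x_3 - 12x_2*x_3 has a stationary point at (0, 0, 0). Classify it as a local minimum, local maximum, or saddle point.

The Hessian at the origin is H = [[16, -6, 22], [-6, 6, -12], [22, -12, 36]].
An LDLᵀ factorisation of H has diagonal entries 16, 15/4, 2.
That gives 3 positive pivots.
H is positive definite, so the origin is a strict local minimum.

local minimum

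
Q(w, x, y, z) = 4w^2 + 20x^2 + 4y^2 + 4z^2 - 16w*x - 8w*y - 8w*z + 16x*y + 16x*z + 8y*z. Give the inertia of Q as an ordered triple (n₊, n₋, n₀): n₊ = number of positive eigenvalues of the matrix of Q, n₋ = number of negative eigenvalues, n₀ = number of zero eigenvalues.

(2, 0, 2)

The symmetric matrix is A = [[4, -8, -4, -4], [-8, 20, 8, 8], [-4, 8, 4, 4], [-4, 8, 4, 4]].
Applying the same elementary operations to the rows and columns of A produces a congruent diagonal matrix with entries 4, 4, 0, 0.
That gives 2 positive, 2 zero pivots.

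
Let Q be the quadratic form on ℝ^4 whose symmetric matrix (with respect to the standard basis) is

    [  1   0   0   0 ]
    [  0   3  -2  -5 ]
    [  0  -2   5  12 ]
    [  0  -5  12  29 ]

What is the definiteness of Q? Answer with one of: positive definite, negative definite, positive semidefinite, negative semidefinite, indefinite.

Applying the same elementary operations to the rows and columns of A produces a congruent diagonal matrix with entries 1, 3, 11/3, 2/11.
That gives 4 positive pivots.
Hence Q is positive definite.

positive definite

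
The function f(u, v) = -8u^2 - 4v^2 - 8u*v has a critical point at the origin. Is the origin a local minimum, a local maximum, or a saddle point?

local maximum

The Hessian at the origin is H = [[-16, -8], [-8, -8]].
det H = -16·-8 − (-8)² = 64 > 0 and H[1,1] = -16 < 0, so H is negative definite.
Therefore the origin is a local maximum.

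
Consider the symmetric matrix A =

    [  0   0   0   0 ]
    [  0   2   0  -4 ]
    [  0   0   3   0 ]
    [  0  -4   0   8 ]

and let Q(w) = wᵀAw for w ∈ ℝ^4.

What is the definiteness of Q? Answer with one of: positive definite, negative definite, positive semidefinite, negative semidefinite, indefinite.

positive semidefinite

Symmetric row and column elimination reduces A to a congruent diagonal form with pivots 0, 2, 3, 0.
Counting signs: 2 positive, 2 zero.
Hence Q is positive semidefinite.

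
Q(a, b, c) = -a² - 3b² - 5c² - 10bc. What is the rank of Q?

3

The symmetric matrix is A = [[-1, 0, 0], [0, -3, -5], [0, -5, -5]].
Congruent diagonalization of A (simultaneous row and column reduction) yields pivots -1, -3, 10/3.
Counting signs: 1 positive, 2 negative.
The rank is the number of nonzero pivots: 3.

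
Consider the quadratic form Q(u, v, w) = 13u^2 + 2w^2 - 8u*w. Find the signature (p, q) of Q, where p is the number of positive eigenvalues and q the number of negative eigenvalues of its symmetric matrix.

(2, 0)

Write A = [[13, 0, -4], [0, 0, 0], [-4, 0, 2]].
Row-reducing A symmetrically gives the diagonal entries 13, 0, 10/13.
Counting signs: 2 positive, 1 zero.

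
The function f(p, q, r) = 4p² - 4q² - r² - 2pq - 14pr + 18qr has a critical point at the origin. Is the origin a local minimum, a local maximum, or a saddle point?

The Hessian at the origin is H = [[8, -2, -14], [-2, -8, 18], [-14, 18, -2]].
Congruent diagonalization of H (simultaneous row and column reduction) yields pivots 8, -17/2, -30/17.
That gives 1 positive, 2 negative pivots.
H is indefinite, so the origin is a saddle point.

saddle point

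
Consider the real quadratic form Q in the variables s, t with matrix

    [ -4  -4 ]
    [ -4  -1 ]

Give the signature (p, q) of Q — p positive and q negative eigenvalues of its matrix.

An LDLᵀ factorisation of A has diagonal entries -4, 3.
Counting signs: 1 positive, 1 negative.

(1, 1)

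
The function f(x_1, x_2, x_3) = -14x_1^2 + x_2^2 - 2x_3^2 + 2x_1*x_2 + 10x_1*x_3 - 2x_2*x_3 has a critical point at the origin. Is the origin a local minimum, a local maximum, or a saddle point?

The Hessian at the origin is H = [[-28, 2, 10], [2, 2, -2], [10, -2, -4]].
Symmetric row and column elimination reduces H to a congruent diagonal form with pivots -28, 15/7, -6/5.
So there are 1 positive, 2 negative pivots.
H is indefinite, so the origin is a saddle point.

saddle point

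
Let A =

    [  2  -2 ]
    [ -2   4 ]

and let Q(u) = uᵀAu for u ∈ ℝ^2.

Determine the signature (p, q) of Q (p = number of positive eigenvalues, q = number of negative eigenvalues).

Applying the same elementary operations to the rows and columns of A produces a congruent diagonal matrix with entries 2, 2.
Counting signs: 2 positive.

(2, 0)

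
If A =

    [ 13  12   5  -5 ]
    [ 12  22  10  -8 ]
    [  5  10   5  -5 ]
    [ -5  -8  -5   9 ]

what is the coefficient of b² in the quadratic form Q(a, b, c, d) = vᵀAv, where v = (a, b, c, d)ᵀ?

The coefficient of b² is the diagonal entry A[2,2] = 22.

22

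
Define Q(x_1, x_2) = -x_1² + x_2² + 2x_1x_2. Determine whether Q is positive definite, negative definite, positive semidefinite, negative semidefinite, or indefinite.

The associated matrix is A = [[-1, 1], [1, 1]].
Congruent diagonalization of A (simultaneous row and column reduction) yields pivots -1, 2.
So there are 1 positive, 1 negative pivots.
Hence Q is indefinite.

indefinite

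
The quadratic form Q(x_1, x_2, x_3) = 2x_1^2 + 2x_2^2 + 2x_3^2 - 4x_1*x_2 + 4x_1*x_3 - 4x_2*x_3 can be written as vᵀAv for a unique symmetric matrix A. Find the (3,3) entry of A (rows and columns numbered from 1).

The coefficient of x_3^2 in Q is 2, and that is exactly A[3,3].

2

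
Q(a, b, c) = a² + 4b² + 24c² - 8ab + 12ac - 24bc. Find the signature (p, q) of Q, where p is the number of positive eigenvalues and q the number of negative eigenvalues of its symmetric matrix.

(1, 1)

The symmetric matrix is A = [[1, -4, 6], [-4, 4, -12], [6, -12, 24]].
Symmetric row and column elimination reduces A to a congruent diagonal form with pivots 1, -12, 0.
That gives 1 positive, 1 negative, 1 zero pivots.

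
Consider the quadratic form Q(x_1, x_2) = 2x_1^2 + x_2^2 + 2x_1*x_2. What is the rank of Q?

The associated matrix is A = [[2, 1], [1, 1]].
Row-reducing A symmetrically gives the diagonal entries 2, 1/2.
So there are 2 positive pivots.
The rank is the number of nonzero pivots: 2.

2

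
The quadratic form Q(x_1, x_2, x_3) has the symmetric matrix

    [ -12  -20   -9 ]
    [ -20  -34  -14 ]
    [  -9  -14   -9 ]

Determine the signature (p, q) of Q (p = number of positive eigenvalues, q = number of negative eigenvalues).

Symmetric row and column elimination reduces A to a congruent diagonal form with pivots -12, -2/3, -3/4.
That gives 3 negative pivots.

(0, 3)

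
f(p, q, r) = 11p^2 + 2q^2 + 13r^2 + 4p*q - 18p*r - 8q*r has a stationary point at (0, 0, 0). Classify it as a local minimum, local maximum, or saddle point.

The Hessian at the origin is H = [[22, 4, -18], [4, 4, -8], [-18, -8, 26]].
Symmetric row and column elimination reduces H to a congruent diagonal form with pivots 22, 36/11, 40/9.
So there are 3 positive pivots.
H is positive definite, so the origin is a strict local minimum.

local minimum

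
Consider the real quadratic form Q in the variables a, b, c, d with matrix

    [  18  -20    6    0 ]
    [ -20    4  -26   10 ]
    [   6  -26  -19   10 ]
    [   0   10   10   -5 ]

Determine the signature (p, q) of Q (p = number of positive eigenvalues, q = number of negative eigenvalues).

(2, 2)

Row-reducing A symmetrically gives the diagonal entries 18, -164/9, -20/41, 5/4.
Counting signs: 2 positive, 2 negative.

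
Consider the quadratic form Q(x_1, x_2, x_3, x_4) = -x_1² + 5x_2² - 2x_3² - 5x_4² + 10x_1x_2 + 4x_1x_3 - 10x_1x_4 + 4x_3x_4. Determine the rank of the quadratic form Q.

4

The associated matrix is A = [[-1, 5, 2, -5], [5, 5, 0, 0], [2, 0, -2, 2], [-5, 0, 2, -5]].
Congruent diagonalization of A (simultaneous row and column reduction) yields pivots -1, 30, -4/3, -3/4.
That gives 1 positive, 3 negative pivots.
The rank is the number of nonzero pivots: 4.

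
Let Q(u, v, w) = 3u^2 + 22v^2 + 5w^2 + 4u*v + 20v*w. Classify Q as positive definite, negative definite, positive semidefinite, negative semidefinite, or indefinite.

positive definite

The symmetric matrix is A = [[3, 2, 0], [2, 22, 10], [0, 10, 5]].
An LDLᵀ factorisation of A has diagonal entries 3, 62/3, 5/31.
Counting signs: 3 positive.
Hence Q is positive definite.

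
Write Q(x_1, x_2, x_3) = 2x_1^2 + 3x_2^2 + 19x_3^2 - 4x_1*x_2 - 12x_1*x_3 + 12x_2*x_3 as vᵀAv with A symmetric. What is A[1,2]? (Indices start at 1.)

-2

The coefficient of x_1·x_2 in Q is -4. For a symmetric A this equals A[1,2] + A[2,1] = 2·A[1,2].
So A[1,2] = -4/2 = -2.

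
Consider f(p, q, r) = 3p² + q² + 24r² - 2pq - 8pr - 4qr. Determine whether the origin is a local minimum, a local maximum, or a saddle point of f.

The Hessian at the origin is H = [[6, -2, -8], [-2, 2, -4], [-8, -4, 48]].
Row-reducing H symmetrically gives the diagonal entries 6, 4/3, 4.
So there are 3 positive pivots.
H is positive definite, so the origin is a strict local minimum.

local minimum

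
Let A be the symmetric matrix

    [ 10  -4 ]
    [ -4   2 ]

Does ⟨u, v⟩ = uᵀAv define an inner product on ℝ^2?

yes

For the 2×2 matrix [[10, -4], [-4, 2]]: det = 10·2 − (-4)² = 4, trace = 12.
det > 0 so both eigenvalues share the sign of the trace; trace = 12 > 0 ⇒ both positive.
⟨·,·⟩ is an inner product exactly when A is positive definite.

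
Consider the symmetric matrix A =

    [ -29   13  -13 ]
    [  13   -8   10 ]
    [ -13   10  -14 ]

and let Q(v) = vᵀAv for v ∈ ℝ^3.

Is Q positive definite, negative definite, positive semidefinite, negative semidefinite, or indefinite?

negative definite

Row-reducing A symmetrically gives the diagonal entries -29, -63/29, -10/63.
That gives 3 negative pivots.
Hence Q is negative definite.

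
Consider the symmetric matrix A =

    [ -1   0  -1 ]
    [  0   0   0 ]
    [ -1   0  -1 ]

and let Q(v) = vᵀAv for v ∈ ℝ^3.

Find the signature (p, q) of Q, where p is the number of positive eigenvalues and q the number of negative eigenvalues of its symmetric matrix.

(0, 1)

Symmetric row and column elimination reduces A to a congruent diagonal form with pivots -1, 0, 0.
Counting signs: 1 negative, 2 zero.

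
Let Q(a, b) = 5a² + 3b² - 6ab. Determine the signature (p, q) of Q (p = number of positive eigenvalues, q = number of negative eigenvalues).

The associated matrix is A = [[5, -3], [-3, 3]].
Symmetric row and column elimination reduces A to a congruent diagonal form with pivots 5, 6/5.
That gives 2 positive pivots.

(2, 0)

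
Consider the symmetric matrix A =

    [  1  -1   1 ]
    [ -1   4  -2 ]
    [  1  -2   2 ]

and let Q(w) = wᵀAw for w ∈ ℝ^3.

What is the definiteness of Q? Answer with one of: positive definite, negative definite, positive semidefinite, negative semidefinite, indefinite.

Leading principal minors: Δ_1 = 1, Δ_2 = 3, Δ_3 = 2.
All leading principal minors are positive, so by Sylvester's criterion Q is positive definite.

positive definite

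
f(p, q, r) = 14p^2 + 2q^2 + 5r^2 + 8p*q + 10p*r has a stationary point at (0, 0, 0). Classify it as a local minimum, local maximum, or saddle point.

local minimum

The Hessian at the origin is H = [[28, 8, 10], [8, 4, 0], [10, 0, 10]].
Applying the same elementary operations to the rows and columns of H produces a congruent diagonal matrix with entries 28, 12/7, 5/3.
That gives 3 positive pivots.
H is positive definite, so the origin is a strict local minimum.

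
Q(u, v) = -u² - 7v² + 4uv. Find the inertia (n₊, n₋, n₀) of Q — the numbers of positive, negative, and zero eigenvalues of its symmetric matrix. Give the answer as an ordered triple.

(0, 2, 0)

The associated matrix is A = [[-1, 2], [2, -7]].
An LDLᵀ factorisation of A has diagonal entries -1, -3.
Counting signs: 2 negative.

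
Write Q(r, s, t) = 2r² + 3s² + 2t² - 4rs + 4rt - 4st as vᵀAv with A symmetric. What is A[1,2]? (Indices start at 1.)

The coefficient of r·s in Q is -4. For a symmetric A this equals A[1,2] + A[2,1] = 2·A[1,2].
So A[1,2] = -4/2 = -2.

-2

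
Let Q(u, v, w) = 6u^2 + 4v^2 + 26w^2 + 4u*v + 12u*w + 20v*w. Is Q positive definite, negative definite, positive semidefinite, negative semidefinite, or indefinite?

positive definite

The symmetric matrix is A = [[6, 2, 6], [2, 4, 10], [6, 10, 26]].
Applying the same elementary operations to the rows and columns of A produces a congruent diagonal matrix with entries 6, 10/3, 4/5.
So there are 3 positive pivots.
Hence Q is positive definite.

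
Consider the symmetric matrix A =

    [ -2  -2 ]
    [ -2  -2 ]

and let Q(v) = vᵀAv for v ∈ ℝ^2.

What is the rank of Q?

1

Congruent diagonalization of A (simultaneous row and column reduction) yields pivots -2, 0.
So there are 1 negative, 1 zero pivots.
The rank is the number of nonzero pivots: 1.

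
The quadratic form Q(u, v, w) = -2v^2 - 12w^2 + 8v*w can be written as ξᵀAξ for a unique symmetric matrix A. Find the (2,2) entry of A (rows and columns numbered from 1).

The coefficient of v^2 in Q is -2, and that is exactly A[2,2].

-2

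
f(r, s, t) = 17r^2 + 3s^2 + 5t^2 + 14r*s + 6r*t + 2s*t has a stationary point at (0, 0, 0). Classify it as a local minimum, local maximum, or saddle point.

local minimum

The Hessian at the origin is H = [[34, 14, 6], [14, 6, 2], [6, 2, 10]].
Symmetric row and column elimination reduces H to a congruent diagonal form with pivots 34, 4/17, 8.
Counting signs: 3 positive.
H is positive definite, so the origin is a strict local minimum.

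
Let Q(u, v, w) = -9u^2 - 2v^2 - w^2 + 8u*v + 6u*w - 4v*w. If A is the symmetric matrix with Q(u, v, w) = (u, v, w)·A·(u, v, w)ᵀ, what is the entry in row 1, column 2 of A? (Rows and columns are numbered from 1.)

The coefficient of u·v in Q is 8. For a symmetric A this equals A[1,2] + A[2,1] = 2·A[1,2].
So A[1,2] = 8/2 = 4.

4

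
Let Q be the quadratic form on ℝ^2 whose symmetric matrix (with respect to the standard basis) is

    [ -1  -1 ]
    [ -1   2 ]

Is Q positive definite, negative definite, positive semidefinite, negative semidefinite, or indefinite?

Congruent diagonalization of A (simultaneous row and column reduction) yields pivots -1, 3.
So there are 1 positive, 1 negative pivots.
Hence Q is indefinite.

indefinite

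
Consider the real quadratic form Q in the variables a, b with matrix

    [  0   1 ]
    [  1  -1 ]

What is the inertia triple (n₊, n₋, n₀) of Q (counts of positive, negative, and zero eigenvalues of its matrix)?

(1, 1, 0)

By Sylvester's law of inertia any congruent diagonalization of A has 1 positive, 1 negative and 0 zero entries.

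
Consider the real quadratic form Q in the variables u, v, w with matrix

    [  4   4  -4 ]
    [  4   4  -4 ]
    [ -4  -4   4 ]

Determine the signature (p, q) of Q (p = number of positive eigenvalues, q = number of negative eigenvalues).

(1, 0)

Symmetric row and column elimination reduces A to a congruent diagonal form with pivots 4, 0, 0.
Counting signs: 1 positive, 2 zero.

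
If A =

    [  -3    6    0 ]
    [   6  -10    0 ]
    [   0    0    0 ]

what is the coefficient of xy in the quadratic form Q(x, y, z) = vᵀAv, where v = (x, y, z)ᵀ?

The coefficient of xy is A[1,2] + A[2,1] = 2·6 = 12.

12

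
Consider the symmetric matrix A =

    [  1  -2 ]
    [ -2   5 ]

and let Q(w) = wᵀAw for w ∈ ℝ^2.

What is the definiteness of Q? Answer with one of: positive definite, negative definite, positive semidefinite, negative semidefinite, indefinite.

positive definite

Leading principal minors: Δ_1 = 1, Δ_2 = 1.
All leading principal minors are positive, so by Sylvester's criterion Q is positive definite.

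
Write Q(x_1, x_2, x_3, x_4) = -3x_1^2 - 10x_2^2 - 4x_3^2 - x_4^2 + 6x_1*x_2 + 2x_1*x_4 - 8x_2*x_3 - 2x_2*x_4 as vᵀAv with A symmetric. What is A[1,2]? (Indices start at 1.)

The coefficient of x_1·x_2 in Q is 6. For a symmetric A this equals A[1,2] + A[2,1] = 2·A[1,2].
So A[1,2] = 6/2 = 3.

3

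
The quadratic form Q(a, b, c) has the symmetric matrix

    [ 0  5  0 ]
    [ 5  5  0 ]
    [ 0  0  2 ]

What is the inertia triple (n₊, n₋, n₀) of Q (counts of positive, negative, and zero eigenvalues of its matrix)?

(2, 1, 0)

By Sylvester's law of inertia any congruent diagonalization of A has 2 positive, 1 negative and 0 zero entries.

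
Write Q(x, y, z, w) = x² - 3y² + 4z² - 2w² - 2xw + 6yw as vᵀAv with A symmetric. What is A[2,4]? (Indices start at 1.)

The coefficient of y·w in Q is 6. For a symmetric A this equals A[2,4] + A[4,2] = 2·A[2,4].
So A[2,4] = 6/2 = 3.

3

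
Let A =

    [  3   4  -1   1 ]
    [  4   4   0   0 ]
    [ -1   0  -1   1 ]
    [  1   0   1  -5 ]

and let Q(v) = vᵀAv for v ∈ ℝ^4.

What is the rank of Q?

3

Applying the same elementary operations to the rows and columns of A produces a congruent diagonal matrix with entries 3, -4/3, 0, -4.
That gives 1 positive, 2 negative, 1 zero pivots.
The rank is the number of nonzero pivots: 3.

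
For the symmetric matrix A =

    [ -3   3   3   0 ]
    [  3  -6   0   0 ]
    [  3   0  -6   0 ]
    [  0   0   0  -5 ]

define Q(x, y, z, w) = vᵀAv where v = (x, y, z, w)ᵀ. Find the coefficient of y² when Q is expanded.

The coefficient of y² is the diagonal entry A[2,2] = -6.

-6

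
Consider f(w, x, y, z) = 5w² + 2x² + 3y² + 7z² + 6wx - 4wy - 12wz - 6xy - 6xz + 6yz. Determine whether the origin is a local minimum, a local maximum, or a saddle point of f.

saddle point

The Hessian at the origin is H = [[10, 6, -4, -12], [6, 4, -6, -6], [-4, -6, 6, 6], [-12, -6, 6, 14]].
Row-reducing H symmetrically gives the diagonal entries 10, 2/5, -28, 8/7.
So there are 3 positive, 1 negative pivots.
H is indefinite, so the origin is a saddle point.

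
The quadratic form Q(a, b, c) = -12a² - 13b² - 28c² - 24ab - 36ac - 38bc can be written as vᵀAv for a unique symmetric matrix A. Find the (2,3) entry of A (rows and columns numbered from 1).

The coefficient of b·c in Q is -38. For a symmetric A this equals A[2,3] + A[3,2] = 2·A[2,3].
So A[2,3] = -38/2 = -19.

-19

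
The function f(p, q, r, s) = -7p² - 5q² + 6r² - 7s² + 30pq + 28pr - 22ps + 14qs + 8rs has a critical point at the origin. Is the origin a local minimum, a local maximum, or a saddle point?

The Hessian at the origin is H = [[-14, 30, 28, -22], [30, -10, 0, 14], [28, 0, 12, 8], [-22, 14, 8, -14]].
Applying the same elementary operations to the rows and columns of H produces a congruent diagonal matrix with entries -14, 380/7, 32/19, 1/10.
So there are 3 positive, 1 negative pivots.
H is indefinite, so the origin is a saddle point.

saddle point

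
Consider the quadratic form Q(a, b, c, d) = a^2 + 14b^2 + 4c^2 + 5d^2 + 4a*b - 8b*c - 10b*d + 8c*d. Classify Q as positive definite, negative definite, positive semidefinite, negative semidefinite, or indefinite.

positive definite

The symmetric matrix is A = [[1, 2, 0, 0], [2, 14, -4, -5], [0, -4, 4, 4], [0, -5, 4, 5]].
Applying the same elementary operations to the rows and columns of A produces a congruent diagonal matrix with entries 1, 10, 12/5, 5/6.
That gives 4 positive pivots.
Hence Q is positive definite.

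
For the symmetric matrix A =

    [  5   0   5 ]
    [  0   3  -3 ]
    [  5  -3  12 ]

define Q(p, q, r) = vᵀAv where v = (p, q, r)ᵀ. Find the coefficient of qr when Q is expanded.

The coefficient of qr is A[2,3] + A[3,2] = 2·(-3) = -6.

-6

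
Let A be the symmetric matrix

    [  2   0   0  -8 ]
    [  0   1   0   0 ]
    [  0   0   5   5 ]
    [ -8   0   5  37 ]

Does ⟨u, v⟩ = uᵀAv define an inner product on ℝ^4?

no

Row-reducing A symmetrically gives the diagonal entries 2, 1, 5, 0.
That gives 3 positive, 1 zero pivots.
Hence Q is positive semidefinite.
⟨·,·⟩ is an inner product exactly when A is positive definite.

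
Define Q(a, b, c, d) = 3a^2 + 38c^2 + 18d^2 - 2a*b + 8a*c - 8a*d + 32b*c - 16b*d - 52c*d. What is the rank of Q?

The symmetric matrix is A = [[3, -1, 4, -4], [-1, 0, 16, -8], [4, 16, 38, -26], [-4, -8, -26, 18]].
Row-reducing A symmetrically gives the diagonal entries 3, -1/3, 934, -60/467.
That gives 2 positive, 2 negative pivots.
The rank is the number of nonzero pivots: 4.

4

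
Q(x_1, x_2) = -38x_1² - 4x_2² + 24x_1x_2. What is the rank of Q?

2

The symmetric matrix is A = [[-38, 12], [12, -4]].
Congruent diagonalization of A (simultaneous row and column reduction) yields pivots -38, -4/19.
That gives 2 negative pivots.
The rank is the number of nonzero pivots: 2.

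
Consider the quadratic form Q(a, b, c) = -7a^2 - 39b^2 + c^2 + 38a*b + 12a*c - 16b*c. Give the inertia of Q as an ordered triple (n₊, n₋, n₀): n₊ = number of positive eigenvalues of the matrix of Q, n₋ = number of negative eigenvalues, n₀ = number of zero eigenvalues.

(2, 1, 0)

The associated matrix is A = [[-7, 19, 6], [19, -39, -8], [6, -8, 1]].
Symmetric row and column elimination reduces A to a congruent diagonal form with pivots -7, 88/7, 15/22.
Counting signs: 2 positive, 1 negative.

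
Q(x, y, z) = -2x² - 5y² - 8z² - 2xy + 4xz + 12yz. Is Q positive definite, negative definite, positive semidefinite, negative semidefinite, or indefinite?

The symmetric matrix of Q is A = [[-2, -1, 2], [-1, -5, 6], [2, 6, -8]].
Leading principal minors: Δ_1 = -2, Δ_2 = 9, Δ_3 = -4.
The signs alternate starting with Δ_1 < 0, so by Sylvester's criterion Q is negative definite.

negative definite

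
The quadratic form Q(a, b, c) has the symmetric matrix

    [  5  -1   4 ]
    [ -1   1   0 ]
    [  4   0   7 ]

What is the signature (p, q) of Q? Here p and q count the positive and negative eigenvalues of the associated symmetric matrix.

Row-reducing A symmetrically gives the diagonal entries 5, 4/5, 3.
So there are 3 positive pivots.

(3, 0)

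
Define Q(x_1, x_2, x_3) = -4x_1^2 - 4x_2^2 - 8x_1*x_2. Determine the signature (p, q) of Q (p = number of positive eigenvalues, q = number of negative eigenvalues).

(0, 1)

The symmetric matrix is A = [[-4, -4, 0], [-4, -4, 0], [0, 0, 0]].
Congruent diagonalization of A (simultaneous row and column reduction) yields pivots -4, 0, 0.
That gives 1 negative, 2 zero pivots.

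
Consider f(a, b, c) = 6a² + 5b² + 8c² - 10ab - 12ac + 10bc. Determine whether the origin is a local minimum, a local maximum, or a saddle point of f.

local minimum

The Hessian at the origin is H = [[12, -10, -12], [-10, 10, 10], [-12, 10, 16]].
Congruent diagonalization of H (simultaneous row and column reduction) yields pivots 12, 5/3, 4.
That gives 3 positive pivots.
H is positive definite, so the origin is a strict local minimum.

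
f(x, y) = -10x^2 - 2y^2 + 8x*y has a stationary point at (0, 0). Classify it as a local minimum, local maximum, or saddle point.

The Hessian at the origin is H = [[-20, 8], [8, -4]].
det H = -20·-4 − (8)² = 16 > 0 and H[1,1] = -20 < 0, so H is negative definite.
Therefore the origin is a local maximum.

local maximum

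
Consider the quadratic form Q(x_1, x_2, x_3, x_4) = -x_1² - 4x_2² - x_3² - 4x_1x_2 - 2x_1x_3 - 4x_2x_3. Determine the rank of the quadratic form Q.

The symmetric matrix is A = [[-1, -2, -1, 0], [-2, -4, -2, 0], [-1, -2, -1, 0], [0, 0, 0, 0]].
Row-reducing A symmetrically gives the diagonal entries -1, 0, 0, 0.
Counting signs: 1 negative, 3 zero.
The rank is the number of nonzero pivots: 1.

1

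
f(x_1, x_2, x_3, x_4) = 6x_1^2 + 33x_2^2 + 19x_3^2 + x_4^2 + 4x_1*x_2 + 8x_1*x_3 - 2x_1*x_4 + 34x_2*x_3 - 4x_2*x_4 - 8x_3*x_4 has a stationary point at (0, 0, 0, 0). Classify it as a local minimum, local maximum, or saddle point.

local minimum

The Hessian at the origin is H = [[12, 4, 8, -2], [4, 66, 34, -4], [8, 34, 38, -8], [-2, -4, -8, 2]].
Congruent diagonalization of H (simultaneous row and column reduction) yields pivots 12, 194/3, 1696/97, 15/424.
That gives 4 positive pivots.
H is positive definite, so the origin is a strict local minimum.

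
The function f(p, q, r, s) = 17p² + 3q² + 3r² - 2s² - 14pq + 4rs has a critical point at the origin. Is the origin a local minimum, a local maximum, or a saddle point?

The Hessian at the origin is H = [[34, -14, 0, 0], [-14, 6, 0, 0], [0, 0, 6, 4], [0, 0, 4, -4]].
Applying the same elementary operations to the rows and columns of H produces a congruent diagonal matrix with entries 34, 4/17, 6, -20/3.
That gives 3 positive, 1 negative pivots.
H is indefinite, so the origin is a saddle point.

saddle point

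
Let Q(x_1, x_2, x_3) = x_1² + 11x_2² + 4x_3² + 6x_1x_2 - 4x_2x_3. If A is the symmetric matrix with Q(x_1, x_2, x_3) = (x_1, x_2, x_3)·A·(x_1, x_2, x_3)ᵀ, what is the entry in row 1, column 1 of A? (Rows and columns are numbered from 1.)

1

The coefficient of x_1² in Q is 1, and that is exactly A[1,1].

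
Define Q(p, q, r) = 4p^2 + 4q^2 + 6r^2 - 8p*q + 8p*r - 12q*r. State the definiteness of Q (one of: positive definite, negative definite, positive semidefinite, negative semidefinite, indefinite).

indefinite

The symmetric matrix is A = [[4, -4, 4], [-4, 4, -6], [4, -6, 6]].
A is congruent to a diagonal matrix with 2 positive, 1 negative and 0 zero entries, so Q is indefinite.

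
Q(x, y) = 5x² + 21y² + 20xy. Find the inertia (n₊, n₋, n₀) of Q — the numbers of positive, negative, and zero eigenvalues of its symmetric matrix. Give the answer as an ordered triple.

The symmetric matrix is A = [[5, 10], [10, 21]].
An LDLᵀ factorisation of A has diagonal entries 5, 1.
Counting signs: 2 positive.

(2, 0, 0)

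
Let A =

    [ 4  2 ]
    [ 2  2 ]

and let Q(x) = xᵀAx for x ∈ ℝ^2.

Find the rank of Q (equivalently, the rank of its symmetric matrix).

Applying the same elementary operations to the rows and columns of A produces a congruent diagonal matrix with entries 4, 1.
So there are 2 positive pivots.
The rank is the number of nonzero pivots: 2.

2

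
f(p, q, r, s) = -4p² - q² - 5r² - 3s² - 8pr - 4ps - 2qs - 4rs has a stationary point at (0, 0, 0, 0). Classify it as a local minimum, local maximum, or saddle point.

local maximum

The Hessian at the origin is H = [[-8, 0, -8, -4], [0, -2, 0, -2], [-8, 0, -10, -4], [-4, -2, -4, -6]].
Applying the same elementary operations to the rows and columns of H produces a congruent diagonal matrix with entries -8, -2, -2, -2.
That gives 4 negative pivots.
H is negative definite, so the origin is a strict local maximum.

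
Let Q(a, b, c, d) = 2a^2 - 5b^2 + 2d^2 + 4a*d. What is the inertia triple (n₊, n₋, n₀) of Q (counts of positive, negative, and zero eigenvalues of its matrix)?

(1, 1, 2)

The associated matrix is A = [[2, 0, 0, 2], [0, -5, 0, 0], [0, 0, 0, 0], [2, 0, 0, 2]].
Symmetric row and column elimination reduces A to a congruent diagonal form with pivots 2, -5, 0, 0.
Counting signs: 1 positive, 1 negative, 2 zero.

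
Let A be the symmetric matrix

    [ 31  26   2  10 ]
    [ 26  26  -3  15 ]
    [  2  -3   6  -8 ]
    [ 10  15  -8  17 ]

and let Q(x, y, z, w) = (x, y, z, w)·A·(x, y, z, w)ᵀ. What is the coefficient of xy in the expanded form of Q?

52

The coefficient of xy is A[1,2] + A[2,1] = 2·26 = 52.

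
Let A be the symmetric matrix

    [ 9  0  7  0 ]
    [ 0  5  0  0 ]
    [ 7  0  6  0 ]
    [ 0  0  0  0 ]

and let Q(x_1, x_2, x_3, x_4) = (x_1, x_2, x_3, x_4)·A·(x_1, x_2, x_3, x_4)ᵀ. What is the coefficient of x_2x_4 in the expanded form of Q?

The coefficient of x_2x_4 is A[2,4] + A[4,2] = 2·0 = 0.

0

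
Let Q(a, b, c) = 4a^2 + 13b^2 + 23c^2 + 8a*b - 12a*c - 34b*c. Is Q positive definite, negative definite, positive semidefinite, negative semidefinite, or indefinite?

positive definite

The symmetric matrix of Q is A = [[4, 4, -6], [4, 13, -17], [-6, -17, 23]].
Leading principal minors: Δ_1 = 4, Δ_2 = 36, Δ_3 = 20.
All leading principal minors are positive, so by Sylvester's criterion Q is positive definite.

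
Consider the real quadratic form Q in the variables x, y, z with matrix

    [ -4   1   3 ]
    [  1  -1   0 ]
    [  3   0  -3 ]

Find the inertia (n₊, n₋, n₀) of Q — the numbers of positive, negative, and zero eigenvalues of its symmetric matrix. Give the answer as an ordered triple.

Symmetric row and column elimination reduces A to a congruent diagonal form with pivots -4, -3/4, 0.
Counting signs: 2 negative, 1 zero.

(0, 2, 1)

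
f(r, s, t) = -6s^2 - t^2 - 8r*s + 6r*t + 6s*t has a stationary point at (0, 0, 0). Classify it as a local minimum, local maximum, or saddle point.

The Hessian at the origin is H = [[0, -8, 6], [-8, -12, 6], [6, 6, -2]].
H is indefinite, so the origin is a saddle point.

saddle point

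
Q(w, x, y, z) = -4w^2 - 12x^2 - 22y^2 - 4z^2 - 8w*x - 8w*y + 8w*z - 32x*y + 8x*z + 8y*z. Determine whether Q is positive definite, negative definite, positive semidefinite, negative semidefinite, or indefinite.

negative semidefinite

Write A = [[-4, -4, -4, 4], [-4, -12, -16, 4], [-4, -16, -22, 4], [4, 4, 4, -4]].
Symmetric row and column elimination reduces A to a congruent diagonal form with pivots -4, -8, 0, 0.
So there are 2 negative, 2 zero pivots.
Hence Q is negative semidefinite.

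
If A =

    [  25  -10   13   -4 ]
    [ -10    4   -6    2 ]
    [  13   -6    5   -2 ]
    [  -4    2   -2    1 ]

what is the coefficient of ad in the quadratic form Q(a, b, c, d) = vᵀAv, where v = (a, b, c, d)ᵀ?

The coefficient of ad is A[1,4] + A[4,1] = 2·(-4) = -8.

-8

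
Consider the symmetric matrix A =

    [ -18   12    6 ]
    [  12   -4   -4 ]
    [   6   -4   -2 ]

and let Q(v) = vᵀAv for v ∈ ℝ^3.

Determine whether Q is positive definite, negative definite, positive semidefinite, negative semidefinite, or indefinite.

Row-reducing A symmetrically gives the diagonal entries -18, 4, 0.
That gives 1 positive, 1 negative, 1 zero pivots.
Hence Q is indefinite.

indefinite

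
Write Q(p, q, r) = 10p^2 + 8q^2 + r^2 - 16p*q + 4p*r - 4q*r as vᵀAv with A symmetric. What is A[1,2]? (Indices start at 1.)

-8

The coefficient of p·q in Q is -16. For a symmetric A this equals A[1,2] + A[2,1] = 2·A[1,2].
So A[1,2] = -16/2 = -8.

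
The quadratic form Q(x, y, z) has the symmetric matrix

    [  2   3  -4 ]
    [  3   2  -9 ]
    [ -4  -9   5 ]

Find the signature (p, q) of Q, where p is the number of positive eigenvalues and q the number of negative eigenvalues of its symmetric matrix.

(2, 1)

Applying the same elementary operations to the rows and columns of A produces a congruent diagonal matrix with entries 2, -5/2, 3/5.
Counting signs: 2 positive, 1 negative.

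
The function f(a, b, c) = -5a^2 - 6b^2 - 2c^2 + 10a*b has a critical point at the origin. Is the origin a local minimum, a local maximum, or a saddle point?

The Hessian at the origin is H = [[-10, 10, 0], [10, -12, 0], [0, 0, -4]].
Congruent diagonalization of H (simultaneous row and column reduction) yields pivots -10, -2, -4.
That gives 3 negative pivots.
H is negative definite, so the origin is a strict local maximum.

local maximum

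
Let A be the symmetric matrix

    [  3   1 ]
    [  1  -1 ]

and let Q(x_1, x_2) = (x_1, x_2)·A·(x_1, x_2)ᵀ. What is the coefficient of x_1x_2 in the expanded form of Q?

The coefficient of x_1x_2 is A[1,2] + A[2,1] = 2·1 = 2.

2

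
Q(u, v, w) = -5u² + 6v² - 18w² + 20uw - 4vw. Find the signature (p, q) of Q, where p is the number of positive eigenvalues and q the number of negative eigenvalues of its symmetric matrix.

(2, 1)

Write A = [[-5, 0, 10], [0, 6, -2], [10, -2, -18]].
Congruent diagonalization of A (simultaneous row and column reduction) yields pivots -5, 6, 4/3.
That gives 2 positive, 1 negative pivots.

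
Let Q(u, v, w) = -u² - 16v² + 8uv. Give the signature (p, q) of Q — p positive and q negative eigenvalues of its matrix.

Write A = [[-1, 4, 0], [4, -16, 0], [0, 0, 0]].
Congruent diagonalization of A (simultaneous row and column reduction) yields pivots -1, 0, 0.
So there are 1 negative, 2 zero pivots.

(0, 1)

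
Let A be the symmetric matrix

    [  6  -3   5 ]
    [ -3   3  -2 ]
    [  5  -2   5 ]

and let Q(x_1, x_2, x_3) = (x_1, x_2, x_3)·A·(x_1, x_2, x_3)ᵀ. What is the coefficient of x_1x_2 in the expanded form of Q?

-6

The coefficient of x_1x_2 is A[1,2] + A[2,1] = 2·(-3) = -6.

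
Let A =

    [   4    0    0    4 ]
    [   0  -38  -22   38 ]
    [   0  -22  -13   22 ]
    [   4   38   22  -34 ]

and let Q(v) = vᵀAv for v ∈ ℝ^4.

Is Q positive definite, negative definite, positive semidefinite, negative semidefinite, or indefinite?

indefinite

Applying the same elementary operations to the rows and columns of A produces a congruent diagonal matrix with entries 4, -38, -5/19, 0.
That gives 1 positive, 2 negative, 1 zero pivots.
Hence Q is indefinite.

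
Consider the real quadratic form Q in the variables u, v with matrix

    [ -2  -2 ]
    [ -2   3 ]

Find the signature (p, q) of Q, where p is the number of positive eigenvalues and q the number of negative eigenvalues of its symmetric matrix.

Applying the same elementary operations to the rows and columns of A produces a congruent diagonal matrix with entries -2, 5.
Counting signs: 1 positive, 1 negative.

(1, 1)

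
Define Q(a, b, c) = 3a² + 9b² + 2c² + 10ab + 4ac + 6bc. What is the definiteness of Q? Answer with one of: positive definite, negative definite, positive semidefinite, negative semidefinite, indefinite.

positive definite

The associated matrix is A = [[3, 5, 2], [5, 9, 3], [2, 3, 2]].
Row-reducing A symmetrically gives the diagonal entries 3, 2/3, 1/2.
That gives 3 positive pivots.
Hence Q is positive definite.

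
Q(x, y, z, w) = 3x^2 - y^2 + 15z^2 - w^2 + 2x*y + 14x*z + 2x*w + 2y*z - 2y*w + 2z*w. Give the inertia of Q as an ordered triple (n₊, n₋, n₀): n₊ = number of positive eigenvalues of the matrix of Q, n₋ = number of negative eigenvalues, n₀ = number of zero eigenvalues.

Write A = [[3, 1, 7, 1], [1, -1, 1, -1], [7, 1, 15, 1], [1, -1, 1, -1]].
Symmetric row and column elimination reduces A to a congruent diagonal form with pivots 3, -4/3, 0, 0.
That gives 1 positive, 1 negative, 2 zero pivots.

(1, 1, 2)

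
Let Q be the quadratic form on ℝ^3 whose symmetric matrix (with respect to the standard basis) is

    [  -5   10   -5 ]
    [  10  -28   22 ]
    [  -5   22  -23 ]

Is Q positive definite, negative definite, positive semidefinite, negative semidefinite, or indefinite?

negative semidefinite

Row-reducing A symmetrically gives the diagonal entries -5, -8, 0.
That gives 2 negative, 1 zero pivots.
Hence Q is negative semidefinite.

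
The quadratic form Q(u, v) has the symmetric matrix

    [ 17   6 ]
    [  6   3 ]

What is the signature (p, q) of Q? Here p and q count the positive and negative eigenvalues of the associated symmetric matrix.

(2, 0)

Congruent diagonalization of A (simultaneous row and column reduction) yields pivots 17, 15/17.
That gives 2 positive pivots.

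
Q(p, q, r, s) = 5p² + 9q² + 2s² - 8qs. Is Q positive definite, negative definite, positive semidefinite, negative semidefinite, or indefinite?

The symmetric matrix is A = [[5, 0, 0, 0], [0, 9, 0, -4], [0, 0, 0, 0], [0, -4, 0, 2]].
Symmetric row and column elimination reduces A to a congruent diagonal form with pivots 5, 9, 0, 2/9.
So there are 3 positive, 1 zero pivots.
Hence Q is positive semidefinite.

positive semidefinite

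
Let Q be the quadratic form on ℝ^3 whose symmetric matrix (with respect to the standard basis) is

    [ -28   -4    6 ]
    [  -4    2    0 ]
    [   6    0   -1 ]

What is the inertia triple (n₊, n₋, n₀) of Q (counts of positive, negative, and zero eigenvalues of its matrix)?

Row-reducing A symmetrically gives the diagonal entries -28, 18/7, 0.
Counting signs: 1 positive, 1 negative, 1 zero.

(1, 1, 1)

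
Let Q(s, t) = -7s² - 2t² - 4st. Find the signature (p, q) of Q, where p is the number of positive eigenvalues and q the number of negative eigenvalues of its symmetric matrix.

(0, 2)

The associated matrix is A = [[-7, -2], [-2, -2]].
Row-reducing A symmetrically gives the diagonal entries -7, -10/7.
Counting signs: 2 negative.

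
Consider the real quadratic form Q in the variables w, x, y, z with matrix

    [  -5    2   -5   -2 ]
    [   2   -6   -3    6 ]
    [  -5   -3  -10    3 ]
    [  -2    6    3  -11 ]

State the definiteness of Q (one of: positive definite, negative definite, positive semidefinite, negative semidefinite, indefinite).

Congruent diagonalization of A (simultaneous row and column reduction) yields pivots -5, -26/5, -5/26, -5.
So there are 4 negative pivots.
Hence Q is negative definite.

negative definite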